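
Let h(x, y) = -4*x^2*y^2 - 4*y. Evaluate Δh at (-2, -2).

∂²h/∂x² = -8*y^2
∂²h/∂y² = -8*x^2
∇²h = -8*x^2 - 8*y^2
At (-2, -2): -64.

-64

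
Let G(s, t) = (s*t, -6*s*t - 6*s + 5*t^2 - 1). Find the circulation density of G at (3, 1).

∂G₂/∂s = -6*t - 6
∂G₁/∂t = s
Scalar curl = -s - 6*t - 6
At (3, 1): -15.

-15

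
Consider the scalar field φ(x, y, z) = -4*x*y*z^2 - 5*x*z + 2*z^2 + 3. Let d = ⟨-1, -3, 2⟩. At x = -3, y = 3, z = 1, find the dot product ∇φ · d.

∂φ/∂x = -4*y*z^2 - 5*z
∂φ/∂y = -4*x*z^2
∂φ/∂z = -8*x*y*z - 5*x + 4*z
∇φ at (-3, 3, 1) = (-17, 12, 91)
∇φ · d = (-17)(-1) + (12)(-3) + (91)(2) = 163

163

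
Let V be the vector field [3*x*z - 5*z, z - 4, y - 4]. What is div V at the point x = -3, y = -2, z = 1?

3

∂V₁/∂x = 3*z
∂V₂/∂y = 0
∂V₃/∂z = 0
∇·V = 3*z
At (-3, -2, 1): 3.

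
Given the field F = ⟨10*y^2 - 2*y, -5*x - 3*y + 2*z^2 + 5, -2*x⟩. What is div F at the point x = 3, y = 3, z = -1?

-3

∂F₁/∂x = 0
∂F₂/∂y = -3
∂F₃/∂z = 0
∇·F = -3
At (3, 3, -1): -3.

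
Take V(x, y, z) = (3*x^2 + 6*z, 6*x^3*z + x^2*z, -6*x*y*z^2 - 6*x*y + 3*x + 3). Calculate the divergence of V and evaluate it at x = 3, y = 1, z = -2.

90

∂V₁/∂x = 6*x
∂V₂/∂y = 0
∂V₃/∂z = -12*x*y*z
∇·V = -12*x*y*z + 6*x
At (3, 1, -2): 90.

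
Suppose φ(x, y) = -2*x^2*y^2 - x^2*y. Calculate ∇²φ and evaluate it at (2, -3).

-46

∂²φ/∂x² = -2*y*(2*y + 1)
∂²φ/∂y² = -4*x^2
∇²φ = -4*x^2 - 4*y^2 - 2*y
At (2, -3): -46.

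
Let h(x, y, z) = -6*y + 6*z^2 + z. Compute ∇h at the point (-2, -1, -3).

∂h/∂x = 0
∂h/∂y = -6
∂h/∂z = 12*z + 1
∇h = (0, -6, 12*z + 1)
At (-2, -1, -3): (0, -6, -35).

(0, -6, -35)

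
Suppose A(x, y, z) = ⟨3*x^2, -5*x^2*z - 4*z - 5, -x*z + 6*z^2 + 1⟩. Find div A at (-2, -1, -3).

-46

∂A₁/∂x = 6*x
∂A₂/∂y = 0
∂A₃/∂z = -x + 12*z
∇·A = 5*x + 12*z
At (-2, -1, -3): -46.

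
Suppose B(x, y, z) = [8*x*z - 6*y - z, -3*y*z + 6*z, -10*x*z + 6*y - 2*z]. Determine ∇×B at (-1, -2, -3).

(-6, -39, 6)

(∇×B)₁ = ∂B₃/∂y − ∂B₂/∂z = 3*y
(∇×B)₂ = ∂B₁/∂z − ∂B₃/∂x = 8*x + 10*z - 1
(∇×B)₃ = ∂B₂/∂x − ∂B₁/∂y = 6
∇×B = (3*y, 8*x + 10*z - 1, 6)
At (-1, -2, -3): (-6, -39, 6).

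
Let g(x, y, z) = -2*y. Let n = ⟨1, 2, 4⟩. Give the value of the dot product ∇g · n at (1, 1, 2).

∂g/∂x = 0
∂g/∂y = -2
∂g/∂z = 0
∇g at (1, 1, 2) = (0, -2, 0)
∇g · n = (0)(1) + (-2)(2) + (0)(4) = -4

-4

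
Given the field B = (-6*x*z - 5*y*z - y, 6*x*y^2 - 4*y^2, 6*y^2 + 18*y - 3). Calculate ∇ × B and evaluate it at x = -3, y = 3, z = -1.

(54, 3, 50)

(∇×B)₁ = ∂B₃/∂y − ∂B₂/∂z = 12*y + 18
(∇×B)₂ = ∂B₁/∂z − ∂B₃/∂x = -6*x - 5*y
(∇×B)₃ = ∂B₂/∂x − ∂B₁/∂y = 6*y^2 + 5*z + 1
∇×B = (12*y + 18, -6*x - 5*y, 6*y^2 + 5*z + 1)
At (-3, 3, -1): (54, 3, 50).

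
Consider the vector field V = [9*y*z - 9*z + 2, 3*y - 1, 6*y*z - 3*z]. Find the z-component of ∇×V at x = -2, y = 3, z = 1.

(∇×V)_3 = ∂V₂/∂x − ∂V₁/∂y
= 0 − (9*z)
= -9*z
At (-2, 3, 1): -9.

-9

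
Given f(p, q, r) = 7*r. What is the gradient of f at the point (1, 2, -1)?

∂f/∂p = 0
∂f/∂q = 0
∂f/∂r = 7
∇f = (0, 0, 7)
At (1, 2, -1): (0, 0, 7).

(0, 0, 7)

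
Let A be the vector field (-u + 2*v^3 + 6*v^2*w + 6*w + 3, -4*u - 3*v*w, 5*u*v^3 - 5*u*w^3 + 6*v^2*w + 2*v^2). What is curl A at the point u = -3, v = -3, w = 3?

(∇×A)₁ = ∂A₃/∂v − ∂A₂/∂w = 15*u*v^2 + 12*v*w + 7*v
(∇×A)₂ = ∂A₁/∂w − ∂A₃/∂u = -5*v^3 + 6*v^2 + 5*w^3 + 6
(∇×A)₃ = ∂A₂/∂u − ∂A₁/∂v = -6*v^2 - 12*v*w - 4
∇×A = (15*u*v^2 + 12*v*w + 7*v, -5*v^3 + 6*v^2 + 5*w^3 + 6, -6*v^2 - 12*v*w - 4)
At (-3, -3, 3): (-534, 330, 50).

(-534, 330, 50)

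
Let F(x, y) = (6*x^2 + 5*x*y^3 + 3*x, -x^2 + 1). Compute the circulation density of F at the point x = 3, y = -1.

∂F₂/∂x = -2*x
∂F₁/∂y = 15*x*y^2
Scalar curl = -15*x*y^2 - 2*x
At (3, -1): -51.

-51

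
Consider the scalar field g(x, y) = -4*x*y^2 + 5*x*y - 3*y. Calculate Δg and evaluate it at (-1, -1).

∂²g/∂x² = 0
∂²g/∂y² = -8*x
∇²g = -8*x
At (-1, -1): 8.

8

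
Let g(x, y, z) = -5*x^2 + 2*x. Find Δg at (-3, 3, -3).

∂²g/∂x² = -10
∂²g/∂y² = 0
∂²g/∂z² = 0
∇²g = -10
At (-3, 3, -3): -10.

-10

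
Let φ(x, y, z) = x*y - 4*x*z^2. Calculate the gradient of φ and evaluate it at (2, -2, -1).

(-6, 2, 16)

∂φ/∂x = y - 4*z^2
∂φ/∂y = x
∂φ/∂z = -8*x*z
∇φ = (y - 4*z^2, x, -8*x*z)
At (2, -2, -1): (-6, 2, 16).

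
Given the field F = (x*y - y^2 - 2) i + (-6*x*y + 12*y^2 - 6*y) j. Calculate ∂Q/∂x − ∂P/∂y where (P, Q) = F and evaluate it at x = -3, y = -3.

15

∂F₂/∂x = -6*y
∂F₁/∂y = x - 2*y
Scalar curl = -x - 4*y
At (-3, -3): 15.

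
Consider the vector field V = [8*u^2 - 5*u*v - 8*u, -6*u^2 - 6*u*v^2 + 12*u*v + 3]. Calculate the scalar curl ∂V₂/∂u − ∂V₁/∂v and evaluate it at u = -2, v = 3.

∂V₂/∂u = -12*u - 6*v^2 + 12*v
∂V₁/∂v = -5*u
Scalar curl = -7*u - 6*v^2 + 12*v
At (-2, 3): -4.

-4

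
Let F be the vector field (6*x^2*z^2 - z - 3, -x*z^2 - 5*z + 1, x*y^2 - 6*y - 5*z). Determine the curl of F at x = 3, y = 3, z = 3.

(∇×F)₁ = ∂F₃/∂y − ∂F₂/∂z = 2*x*y + 2*x*z - 1
(∇×F)₂ = ∂F₁/∂z − ∂F₃/∂x = 12*x^2*z - y^2 - 1
(∇×F)₃ = ∂F₂/∂x − ∂F₁/∂y = -z^2
∇×F = (2*x*y + 2*x*z - 1, 12*x^2*z - y^2 - 1, -z^2)
At (3, 3, 3): (35, 314, -9).

(35, 314, -9)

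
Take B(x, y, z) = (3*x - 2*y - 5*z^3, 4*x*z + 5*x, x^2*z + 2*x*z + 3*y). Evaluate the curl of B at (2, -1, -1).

(∇×B)₁ = ∂B₃/∂y − ∂B₂/∂z = -4*x + 3
(∇×B)₂ = ∂B₁/∂z − ∂B₃/∂x = -2*x*z - 15*z^2 - 2*z
(∇×B)₃ = ∂B₂/∂x − ∂B₁/∂y = 4*z + 7
∇×B = (-4*x + 3, -2*x*z - 15*z^2 - 2*z, 4*z + 7)
At (2, -1, -1): (-5, -9, 3).

(-5, -9, 3)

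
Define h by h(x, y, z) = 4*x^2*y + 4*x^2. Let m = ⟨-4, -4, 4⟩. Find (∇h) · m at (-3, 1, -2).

48

∂h/∂x = 8*x*y + 8*x
∂h/∂y = 4*x^2
∂h/∂z = 0
∇h at (-3, 1, -2) = (-48, 36, 0)
∇h · m = (-48)(-4) + (36)(-4) + (0)(4) = 48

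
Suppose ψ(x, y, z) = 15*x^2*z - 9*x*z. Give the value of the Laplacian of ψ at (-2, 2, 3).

90

∂²ψ/∂x² = 30*z
∂²ψ/∂y² = 0
∂²ψ/∂z² = 0
∇²ψ = 30*z
At (-2, 2, 3): 90.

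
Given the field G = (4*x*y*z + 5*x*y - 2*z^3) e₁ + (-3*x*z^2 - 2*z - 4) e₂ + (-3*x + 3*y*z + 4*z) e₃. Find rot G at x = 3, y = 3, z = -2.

(∇×G)₁ = ∂G₃/∂y − ∂G₂/∂z = 6*x*z + 3*z + 2
(∇×G)₂ = ∂G₁/∂z − ∂G₃/∂x = 4*x*y - 6*z^2 + 3
(∇×G)₃ = ∂G₂/∂x − ∂G₁/∂y = -4*x*z - 5*x - 3*z^2
∇×G = (6*x*z + 3*z + 2, 4*x*y - 6*z^2 + 3, -4*x*z - 5*x - 3*z^2)
At (3, 3, -2): (-40, 15, -3).

(-40, 15, -3)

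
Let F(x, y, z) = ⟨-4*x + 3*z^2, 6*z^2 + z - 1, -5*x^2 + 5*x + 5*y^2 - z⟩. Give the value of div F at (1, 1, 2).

∂F₁/∂x = -4
∂F₂/∂y = 0
∂F₃/∂z = -1
∇·F = -5
At (1, 1, 2): -5.

-5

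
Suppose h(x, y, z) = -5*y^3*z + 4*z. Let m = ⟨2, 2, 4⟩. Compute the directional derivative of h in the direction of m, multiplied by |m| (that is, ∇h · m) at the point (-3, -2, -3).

∂h/∂x = 0
∂h/∂y = -15*y^2*z
∂h/∂z = -5*y^3 + 4
∇h at (-3, -2, -3) = (0, 180, 44)
∇h · m = (0)(2) + (180)(2) + (44)(4) = 536

536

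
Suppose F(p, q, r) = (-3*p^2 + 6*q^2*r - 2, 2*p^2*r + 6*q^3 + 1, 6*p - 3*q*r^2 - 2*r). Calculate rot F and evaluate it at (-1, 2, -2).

(∇×F)₁ = ∂F₃/∂q − ∂F₂/∂r = -2*p^2 - 3*r^2
(∇×F)₂ = ∂F₁/∂r − ∂F₃/∂p = 6*q^2 - 6
(∇×F)₃ = ∂F₂/∂p − ∂F₁/∂q = 4*p*r - 12*q*r
∇×F = (-2*p^2 - 3*r^2, 6*q^2 - 6, 4*p*r - 12*q*r)
At (-1, 2, -2): (-14, 18, 56).

(-14, 18, 56)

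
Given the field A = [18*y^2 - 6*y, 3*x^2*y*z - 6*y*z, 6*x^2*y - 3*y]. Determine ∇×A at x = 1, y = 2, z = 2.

(∇×A)₁ = ∂A₃/∂y − ∂A₂/∂z = -3*x^2*y + 6*x^2 + 6*y - 3
(∇×A)₂ = ∂A₁/∂z − ∂A₃/∂x = -12*x*y
(∇×A)₃ = ∂A₂/∂x − ∂A₁/∂y = 6*x*y*z - 36*y + 6
∇×A = (-3*x^2*y + 6*x^2 + 6*y - 3, -12*x*y, 6*x*y*z - 36*y + 6)
At (1, 2, 2): (9, -24, -42).

(9, -24, -42)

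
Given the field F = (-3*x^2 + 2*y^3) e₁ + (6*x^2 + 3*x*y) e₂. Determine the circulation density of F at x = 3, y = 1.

∂F₂/∂x = 12*x + 3*y
∂F₁/∂y = 6*y^2
Scalar curl = 12*x - 6*y^2 + 3*y
At (3, 1): 33.

33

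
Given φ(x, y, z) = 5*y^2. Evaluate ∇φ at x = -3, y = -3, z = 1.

(0, -30, 0)

∂φ/∂x = 0
∂φ/∂y = 10*y
∂φ/∂z = 0
∇φ = (0, 10*y, 0)
At (-3, -3, 1): (0, -30, 0).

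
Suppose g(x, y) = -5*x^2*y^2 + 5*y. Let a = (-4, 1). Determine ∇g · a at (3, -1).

215

∂g/∂x = -10*x*y^2
∂g/∂y = -10*x^2*y + 5
∇g at (3, -1) = (-30, 95)
∇g · a = (-30)(-4) + (95)(1) = 215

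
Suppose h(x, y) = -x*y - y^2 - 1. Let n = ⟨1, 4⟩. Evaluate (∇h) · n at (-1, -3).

31

∂h/∂x = -y
∂h/∂y = -x - 2*y
∇h at (-1, -3) = (3, 7)
∇h · n = (3)(1) + (7)(4) = 31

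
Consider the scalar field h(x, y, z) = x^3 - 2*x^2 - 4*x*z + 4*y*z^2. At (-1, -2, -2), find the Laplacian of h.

-26

∂²h/∂x² = 2*(3*x - 2)
∂²h/∂y² = 0
∂²h/∂z² = 8*y
∇²h = 6*x + 8*y - 4
At (-1, -2, -2): -26.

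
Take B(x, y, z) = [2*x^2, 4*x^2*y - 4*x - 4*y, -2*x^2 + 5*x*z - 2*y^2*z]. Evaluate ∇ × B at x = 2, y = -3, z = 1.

(∇×B)₁ = ∂B₃/∂y − ∂B₂/∂z = -4*y*z
(∇×B)₂ = ∂B₁/∂z − ∂B₃/∂x = 4*x - 5*z
(∇×B)₃ = ∂B₂/∂x − ∂B₁/∂y = 8*x*y - 4
∇×B = (-4*y*z, 4*x - 5*z, 8*x*y - 4)
At (2, -3, 1): (12, 3, -52).

(12, 3, -52)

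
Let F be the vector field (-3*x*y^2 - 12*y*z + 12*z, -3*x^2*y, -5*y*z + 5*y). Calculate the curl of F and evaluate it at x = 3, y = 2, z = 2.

(∇×F)₁ = ∂F₃/∂y − ∂F₂/∂z = -5*z + 5
(∇×F)₂ = ∂F₁/∂z − ∂F₃/∂x = -12*y + 12
(∇×F)₃ = ∂F₂/∂x − ∂F₁/∂y = 12*z
∇×F = (-5*z + 5, -12*y + 12, 12*z)
At (3, 2, 2): (-5, -12, 24).

(-5, -12, 24)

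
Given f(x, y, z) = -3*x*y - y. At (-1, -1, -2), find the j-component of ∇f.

(∇f)_2 = ∂f/∂y = -3*x - 1
At (-1, -1, -2): 2.

2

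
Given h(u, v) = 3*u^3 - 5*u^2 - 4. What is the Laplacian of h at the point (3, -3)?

∂²h/∂u² = 2*(9*u - 5)
∂²h/∂v² = 0
∇²h = 18*u - 10
At (3, -3): 44.

44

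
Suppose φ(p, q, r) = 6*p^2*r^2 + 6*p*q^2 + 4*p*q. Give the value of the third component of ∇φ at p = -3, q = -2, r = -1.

-108

(∇φ)_3 = ∂φ/∂r = 12*p^2*r
At (-3, -2, -1): -108.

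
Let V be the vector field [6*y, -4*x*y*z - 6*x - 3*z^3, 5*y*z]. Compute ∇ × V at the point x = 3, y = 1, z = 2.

(58, 0, -20)

(∇×V)₁ = ∂V₃/∂y − ∂V₂/∂z = 4*x*y + 9*z^2 + 5*z
(∇×V)₂ = ∂V₁/∂z − ∂V₃/∂x = 0
(∇×V)₃ = ∂V₂/∂x − ∂V₁/∂y = -4*y*z - 12
∇×V = (4*x*y + 9*z^2 + 5*z, 0, -4*y*z - 12)
At (3, 1, 2): (58, 0, -20).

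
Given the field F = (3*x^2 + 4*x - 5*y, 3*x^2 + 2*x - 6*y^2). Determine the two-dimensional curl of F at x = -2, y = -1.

∂F₂/∂x = 6*x + 2
∂F₁/∂y = -5
Scalar curl = 6*x + 7
At (-2, -1): -5.

-5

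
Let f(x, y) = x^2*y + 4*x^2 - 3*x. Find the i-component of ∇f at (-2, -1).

-15

(∇f)_1 = ∂f/∂x = 2*x*y + 8*x - 3
At (-2, -1): -15.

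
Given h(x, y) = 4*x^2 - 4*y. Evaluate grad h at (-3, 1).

(-24, -4)

∂h/∂x = 8*x
∂h/∂y = -4
∇h = (8*x, -4)
At (-3, 1): (-24, -4).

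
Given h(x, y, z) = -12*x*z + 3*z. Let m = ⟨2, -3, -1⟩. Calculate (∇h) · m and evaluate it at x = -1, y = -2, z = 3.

-87

∂h/∂x = -12*z
∂h/∂y = 0
∂h/∂z = -12*x + 3
∇h at (-1, -2, 3) = (-36, 0, 15)
∇h · m = (-36)(2) + (0)(-3) + (15)(-1) = -87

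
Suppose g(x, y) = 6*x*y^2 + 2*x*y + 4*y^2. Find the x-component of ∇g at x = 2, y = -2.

(∇g)_1 = ∂g/∂x = 6*y^2 + 2*y
At (2, -2): 20.

20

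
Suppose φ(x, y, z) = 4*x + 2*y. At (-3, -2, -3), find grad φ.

(4, 2, 0)

∂φ/∂x = 4
∂φ/∂y = 2
∂φ/∂z = 0
∇φ = (4, 2, 0)
At (-3, -2, -3): (4, 2, 0).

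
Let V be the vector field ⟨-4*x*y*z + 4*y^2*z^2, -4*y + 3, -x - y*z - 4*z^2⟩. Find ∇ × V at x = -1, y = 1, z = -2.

(2, -11, -24)

(∇×V)₁ = ∂V₃/∂y − ∂V₂/∂z = -z
(∇×V)₂ = ∂V₁/∂z − ∂V₃/∂x = -4*x*y + 8*y^2*z + 1
(∇×V)₃ = ∂V₂/∂x − ∂V₁/∂y = 4*x*z - 8*y*z^2
∇×V = (-z, -4*x*y + 8*y^2*z + 1, 4*x*z - 8*y*z^2)
At (-1, 1, -2): (2, -11, -24).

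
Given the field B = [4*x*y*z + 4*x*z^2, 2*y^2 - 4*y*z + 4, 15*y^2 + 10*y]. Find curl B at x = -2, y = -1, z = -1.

(-24, 24, -8)

(∇×B)₁ = ∂B₃/∂y − ∂B₂/∂z = 34*y + 10
(∇×B)₂ = ∂B₁/∂z − ∂B₃/∂x = 4*x*y + 8*x*z
(∇×B)₃ = ∂B₂/∂x − ∂B₁/∂y = -4*x*z
∇×B = (34*y + 10, 4*x*y + 8*x*z, -4*x*z)
At (-2, -1, -1): (-24, 24, -8).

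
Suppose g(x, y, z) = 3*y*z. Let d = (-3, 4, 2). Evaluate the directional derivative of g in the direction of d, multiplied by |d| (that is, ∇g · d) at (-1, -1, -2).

-30

∂g/∂x = 0
∂g/∂y = 3*z
∂g/∂z = 3*y
∇g at (-1, -1, -2) = (0, -6, -3)
∇g · d = (0)(-3) + (-6)(4) + (-3)(2) = -30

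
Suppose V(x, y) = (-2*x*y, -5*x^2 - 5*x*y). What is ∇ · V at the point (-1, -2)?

∂V₁/∂x = -2*y
∂V₂/∂y = -5*x
∇·V = -5*x - 2*y
At (-1, -2): 9.

9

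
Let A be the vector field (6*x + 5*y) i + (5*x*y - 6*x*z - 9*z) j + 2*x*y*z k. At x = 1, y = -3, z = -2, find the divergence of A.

5

∂A₁/∂x = 6
∂A₂/∂y = 5*x
∂A₃/∂z = 2*x*y
∇·A = 2*x*y + 5*x + 6
At (1, -3, -2): 5.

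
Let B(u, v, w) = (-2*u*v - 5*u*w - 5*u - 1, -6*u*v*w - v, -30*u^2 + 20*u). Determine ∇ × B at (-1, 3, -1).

(-18, -75, 16)

(∇×B)₁ = ∂B₃/∂v − ∂B₂/∂w = 6*u*v
(∇×B)₂ = ∂B₁/∂w − ∂B₃/∂u = 55*u - 20
(∇×B)₃ = ∂B₂/∂u − ∂B₁/∂v = 2*u - 6*v*w
∇×B = (6*u*v, 55*u - 20, 2*u - 6*v*w)
At (-1, 3, -1): (-18, -75, 16).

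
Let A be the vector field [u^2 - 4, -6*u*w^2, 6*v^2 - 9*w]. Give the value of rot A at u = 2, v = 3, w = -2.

(∇×A)₁ = ∂A₃/∂v − ∂A₂/∂w = 12*u*w + 12*v
(∇×A)₂ = ∂A₁/∂w − ∂A₃/∂u = 0
(∇×A)₃ = ∂A₂/∂u − ∂A₁/∂v = -6*w^2
∇×A = (12*u*w + 12*v, 0, -6*w^2)
At (2, 3, -2): (-12, 0, -24).

(-12, 0, -24)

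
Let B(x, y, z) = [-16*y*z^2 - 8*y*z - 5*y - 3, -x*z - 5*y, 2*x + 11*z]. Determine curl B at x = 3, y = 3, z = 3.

(∇×B)₁ = ∂B₃/∂y − ∂B₂/∂z = x
(∇×B)₂ = ∂B₁/∂z − ∂B₃/∂x = -32*y*z - 8*y - 2
(∇×B)₃ = ∂B₂/∂x − ∂B₁/∂y = 16*z^2 + 7*z + 5
∇×B = (x, -32*y*z - 8*y - 2, 16*z^2 + 7*z + 5)
At (3, 3, 3): (3, -314, 170).

(3, -314, 170)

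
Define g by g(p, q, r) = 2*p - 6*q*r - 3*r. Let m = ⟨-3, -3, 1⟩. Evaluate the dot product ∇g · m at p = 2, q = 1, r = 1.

3

∂g/∂p = 2
∂g/∂q = -6*r
∂g/∂r = -6*q - 3
∇g at (2, 1, 1) = (2, -6, -9)
∇g · m = (2)(-3) + (-6)(-3) + (-9)(1) = 3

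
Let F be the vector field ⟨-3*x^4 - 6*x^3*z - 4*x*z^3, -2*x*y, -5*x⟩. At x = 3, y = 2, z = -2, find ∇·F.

26

∂F₁/∂x = -12*x^3 - 18*x^2*z - 4*z^3
∂F₂/∂y = -2*x
∂F₃/∂z = 0
∇·F = -12*x^3 - 18*x^2*z - 2*x - 4*z^3
At (3, 2, -2): 26.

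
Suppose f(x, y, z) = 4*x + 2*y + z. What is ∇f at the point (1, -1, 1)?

∂f/∂x = 4
∂f/∂y = 2
∂f/∂z = 1
∇f = (4, 2, 1)
At (1, -1, 1): (4, 2, 1).

(4, 2, 1)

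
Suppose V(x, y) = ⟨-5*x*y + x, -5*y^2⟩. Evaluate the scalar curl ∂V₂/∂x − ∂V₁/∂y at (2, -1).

10

∂V₂/∂x = 0
∂V₁/∂y = -5*x
Scalar curl = 5*x
At (2, -1): 10.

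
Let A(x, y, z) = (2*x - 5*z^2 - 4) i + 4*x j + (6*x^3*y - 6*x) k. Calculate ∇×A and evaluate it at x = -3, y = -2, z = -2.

(-162, 350, 4)

(∇×A)₁ = ∂A₃/∂y − ∂A₂/∂z = 6*x^3
(∇×A)₂ = ∂A₁/∂z − ∂A₃/∂x = -18*x^2*y - 10*z + 6
(∇×A)₃ = ∂A₂/∂x − ∂A₁/∂y = 4
∇×A = (6*x^3, -18*x^2*y - 10*z + 6, 4)
At (-3, -2, -2): (-162, 350, 4).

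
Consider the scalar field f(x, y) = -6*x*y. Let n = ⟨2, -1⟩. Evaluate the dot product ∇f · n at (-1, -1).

∂f/∂x = -6*y
∂f/∂y = -6*x
∇f at (-1, -1) = (6, 6)
∇f · n = (6)(2) + (6)(-1) = 6

6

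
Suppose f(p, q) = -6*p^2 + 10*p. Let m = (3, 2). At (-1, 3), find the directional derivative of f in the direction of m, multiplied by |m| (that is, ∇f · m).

66

∂f/∂p = -12*p + 10
∂f/∂q = 0
∇f at (-1, 3) = (22, 0)
∇f · m = (22)(3) + (0)(2) = 66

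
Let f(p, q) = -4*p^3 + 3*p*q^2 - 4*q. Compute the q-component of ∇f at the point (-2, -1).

(∇f)_2 = ∂f/∂q = 6*p*q - 4
At (-2, -1): 8.

8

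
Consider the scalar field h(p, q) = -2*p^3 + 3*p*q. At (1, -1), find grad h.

∂h/∂p = -6*p^2 + 3*q
∂h/∂q = 3*p
∇h = (-6*p^2 + 3*q, 3*p)
At (1, -1): (-9, 3).

(-9, 3)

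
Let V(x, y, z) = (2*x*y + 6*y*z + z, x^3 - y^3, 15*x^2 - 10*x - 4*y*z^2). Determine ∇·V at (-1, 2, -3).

40

∂V₁/∂x = 2*y
∂V₂/∂y = -3*y^2
∂V₃/∂z = -8*y*z
∇·V = -3*y^2 - 8*y*z + 2*y
At (-1, 2, -3): 40.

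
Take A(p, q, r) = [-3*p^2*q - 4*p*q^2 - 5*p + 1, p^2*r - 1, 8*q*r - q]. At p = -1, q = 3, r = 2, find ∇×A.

(14, 0, -25)

(∇×A)₁ = ∂A₃/∂q − ∂A₂/∂r = -p^2 + 8*r - 1
(∇×A)₂ = ∂A₁/∂r − ∂A₃/∂p = 0
(∇×A)₃ = ∂A₂/∂p − ∂A₁/∂q = 3*p^2 + 8*p*q + 2*p*r
∇×A = (-p^2 + 8*r - 1, 0, 3*p^2 + 8*p*q + 2*p*r)
At (-1, 3, 2): (14, 0, -25).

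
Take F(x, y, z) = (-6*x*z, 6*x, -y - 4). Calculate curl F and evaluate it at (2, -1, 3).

(-1, -12, 6)

(∇×F)₁ = ∂F₃/∂y − ∂F₂/∂z = -1
(∇×F)₂ = ∂F₁/∂z − ∂F₃/∂x = -6*x
(∇×F)₃ = ∂F₂/∂x − ∂F₁/∂y = 6
∇×F = (-1, -6*x, 6)
At (2, -1, 3): (-1, -12, 6).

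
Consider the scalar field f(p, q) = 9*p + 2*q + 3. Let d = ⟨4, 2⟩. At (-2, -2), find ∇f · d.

40

∂f/∂p = 9
∂f/∂q = 2
∇f at (-2, -2) = (9, 2)
∇f · d = (9)(4) + (2)(2) = 40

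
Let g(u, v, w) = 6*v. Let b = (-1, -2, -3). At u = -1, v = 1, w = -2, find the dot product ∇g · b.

∂g/∂u = 0
∂g/∂v = 6
∂g/∂w = 0
∇g at (-1, 1, -2) = (0, 6, 0)
∇g · b = (0)(-1) + (6)(-2) + (0)(-3) = -12

-12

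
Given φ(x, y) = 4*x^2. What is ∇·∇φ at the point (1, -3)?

∂²φ/∂x² = 8
∂²φ/∂y² = 0
∇²φ = 8
At (1, -3): 8.

8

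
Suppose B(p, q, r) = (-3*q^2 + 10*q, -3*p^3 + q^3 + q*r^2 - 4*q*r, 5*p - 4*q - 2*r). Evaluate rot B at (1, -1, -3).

(∇×B)₁ = ∂B₃/∂q − ∂B₂/∂r = -2*q*r + 4*q - 4
(∇×B)₂ = ∂B₁/∂r − ∂B₃/∂p = -5
(∇×B)₃ = ∂B₂/∂p − ∂B₁/∂q = -9*p^2 + 6*q - 10
∇×B = (-2*q*r + 4*q - 4, -5, -9*p^2 + 6*q - 10)
At (1, -1, -3): (-14, -5, -25).

(-14, -5, -25)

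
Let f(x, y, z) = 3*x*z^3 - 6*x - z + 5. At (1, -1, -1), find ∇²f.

-18

∂²f/∂x² = 0
∂²f/∂y² = 0
∂²f/∂z² = 18*x*z
∇²f = 18*x*z
At (1, -1, -1): -18.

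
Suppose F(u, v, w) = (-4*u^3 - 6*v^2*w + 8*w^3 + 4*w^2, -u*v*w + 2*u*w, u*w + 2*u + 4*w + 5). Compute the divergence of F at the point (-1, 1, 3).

∂F₁/∂u = -12*u^2
∂F₂/∂v = -u*w
∂F₃/∂w = u + 4
∇·F = -12*u^2 - u*w + u + 4
At (-1, 1, 3): -6.

-6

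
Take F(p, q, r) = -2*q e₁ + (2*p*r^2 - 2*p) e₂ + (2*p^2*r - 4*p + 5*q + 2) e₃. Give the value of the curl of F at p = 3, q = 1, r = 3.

(∇×F)₁ = ∂F₃/∂q − ∂F₂/∂r = -4*p*r + 5
(∇×F)₂ = ∂F₁/∂r − ∂F₃/∂p = -4*p*r + 4
(∇×F)₃ = ∂F₂/∂p − ∂F₁/∂q = 2*r^2
∇×F = (-4*p*r + 5, -4*p*r + 4, 2*r^2)
At (3, 1, 3): (-31, -32, 18).

(-31, -32, 18)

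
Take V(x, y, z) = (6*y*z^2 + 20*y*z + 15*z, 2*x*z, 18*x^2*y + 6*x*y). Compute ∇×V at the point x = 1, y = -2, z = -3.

(22, 131, 0)

(∇×V)₁ = ∂V₃/∂y − ∂V₂/∂z = 18*x^2 + 4*x
(∇×V)₂ = ∂V₁/∂z − ∂V₃/∂x = -36*x*y + 12*y*z + 14*y + 15
(∇×V)₃ = ∂V₂/∂x − ∂V₁/∂y = -6*z^2 - 18*z
∇×V = (18*x^2 + 4*x, -36*x*y + 12*y*z + 14*y + 15, -6*z^2 - 18*z)
At (1, -2, -3): (22, 131, 0).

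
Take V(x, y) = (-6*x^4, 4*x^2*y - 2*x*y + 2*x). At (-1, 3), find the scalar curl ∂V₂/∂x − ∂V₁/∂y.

∂V₂/∂x = 8*x*y - 2*y + 2
∂V₁/∂y = 0
Scalar curl = 8*x*y - 2*y + 2
At (-1, 3): -28.

-28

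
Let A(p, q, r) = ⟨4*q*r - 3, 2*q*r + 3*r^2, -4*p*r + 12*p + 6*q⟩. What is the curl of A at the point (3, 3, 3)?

(-18, 12, -12)

(∇×A)₁ = ∂A₃/∂q − ∂A₂/∂r = -2*q - 6*r + 6
(∇×A)₂ = ∂A₁/∂r − ∂A₃/∂p = 4*q + 4*r - 12
(∇×A)₃ = ∂A₂/∂p − ∂A₁/∂q = -4*r
∇×A = (-2*q - 6*r + 6, 4*q + 4*r - 12, -4*r)
At (3, 3, 3): (-18, 12, -12).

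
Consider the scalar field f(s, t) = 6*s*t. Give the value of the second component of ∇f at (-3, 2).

(∇f)_2 = ∂f/∂t = 6*s
At (-3, 2): -18.

-18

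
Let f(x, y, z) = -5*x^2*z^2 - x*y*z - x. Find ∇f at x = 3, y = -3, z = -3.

(-280, 9, 279)

∂f/∂x = -10*x*z^2 - y*z - 1
∂f/∂y = -x*z
∂f/∂z = -10*x^2*z - x*y
∇f = (-10*x*z^2 - y*z - 1, -x*z, -10*x^2*z - x*y)
At (3, -3, -3): (-280, 9, 279).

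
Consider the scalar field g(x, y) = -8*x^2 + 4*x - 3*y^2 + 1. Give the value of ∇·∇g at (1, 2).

-22

∂²g/∂x² = -16
∂²g/∂y² = -6
∇²g = -22
At (1, 2): -22.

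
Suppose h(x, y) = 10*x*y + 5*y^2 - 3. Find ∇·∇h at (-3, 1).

∂²h/∂x² = 0
∂²h/∂y² = 10
∇²h = 10
At (-3, 1): 10.

10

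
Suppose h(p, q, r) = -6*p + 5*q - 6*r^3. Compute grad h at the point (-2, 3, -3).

∂h/∂p = -6
∂h/∂q = 5
∂h/∂r = -18*r^2
∇h = (-6, 5, -18*r^2)
At (-2, 3, -3): (-6, 5, -162).

(-6, 5, -162)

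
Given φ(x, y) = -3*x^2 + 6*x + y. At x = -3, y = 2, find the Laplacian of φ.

∂²φ/∂x² = -6
∂²φ/∂y² = 0
∇²φ = -6
At (-3, 2): -6.

-6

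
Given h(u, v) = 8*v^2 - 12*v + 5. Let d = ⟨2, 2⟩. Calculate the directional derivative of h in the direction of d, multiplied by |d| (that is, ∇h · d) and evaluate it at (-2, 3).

∂h/∂u = 0
∂h/∂v = 16*v - 12
∇h at (-2, 3) = (0, 36)
∇h · d = (0)(2) + (36)(2) = 72

72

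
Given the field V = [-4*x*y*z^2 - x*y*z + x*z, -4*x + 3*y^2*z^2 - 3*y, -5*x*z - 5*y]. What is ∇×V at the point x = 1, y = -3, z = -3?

(∇×V)₁ = ∂V₃/∂y − ∂V₂/∂z = -6*y^2*z - 5
(∇×V)₂ = ∂V₁/∂z − ∂V₃/∂x = -8*x*y*z - x*y + x + 5*z
(∇×V)₃ = ∂V₂/∂x − ∂V₁/∂y = 4*x*z^2 + x*z - 4
∇×V = (-6*y^2*z - 5, -8*x*y*z - x*y + x + 5*z, 4*x*z^2 + x*z - 4)
At (1, -3, -3): (157, -83, 29).

(157, -83, 29)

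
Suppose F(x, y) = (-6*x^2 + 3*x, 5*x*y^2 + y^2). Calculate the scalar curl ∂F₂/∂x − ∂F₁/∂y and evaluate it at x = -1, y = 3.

∂F₂/∂x = 5*y^2
∂F₁/∂y = 0
Scalar curl = 5*y^2
At (-1, 3): 45.

45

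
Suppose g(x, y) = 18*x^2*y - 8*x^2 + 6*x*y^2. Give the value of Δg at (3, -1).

-16

∂²g/∂x² = 4*(9*y - 4)
∂²g/∂y² = 12*x
∇²g = 12*x + 36*y - 16
At (3, -1): -16.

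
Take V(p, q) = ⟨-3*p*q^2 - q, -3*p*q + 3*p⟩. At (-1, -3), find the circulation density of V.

31

∂V₂/∂p = -3*q + 3
∂V₁/∂q = -6*p*q - 1
Scalar curl = 6*p*q - 3*q + 4
At (-1, -3): 31.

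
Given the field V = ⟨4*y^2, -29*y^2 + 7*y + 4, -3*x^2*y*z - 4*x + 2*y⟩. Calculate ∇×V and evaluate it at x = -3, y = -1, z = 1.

(∇×V)₁ = ∂V₃/∂y − ∂V₂/∂z = -3*x^2*z + 2
(∇×V)₂ = ∂V₁/∂z − ∂V₃/∂x = 6*x*y*z + 4
(∇×V)₃ = ∂V₂/∂x − ∂V₁/∂y = -8*y
∇×V = (-3*x^2*z + 2, 6*x*y*z + 4, -8*y)
At (-3, -1, 1): (-25, 22, 8).

(-25, 22, 8)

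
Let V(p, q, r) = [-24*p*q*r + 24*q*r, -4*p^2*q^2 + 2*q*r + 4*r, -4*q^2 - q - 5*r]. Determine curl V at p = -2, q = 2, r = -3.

(∇×V)₁ = ∂V₃/∂q − ∂V₂/∂r = -10*q - 5
(∇×V)₂ = ∂V₁/∂r − ∂V₃/∂p = -24*p*q + 24*q
(∇×V)₃ = ∂V₂/∂p − ∂V₁/∂q = -8*p*q^2 + 24*p*r - 24*r
∇×V = (-10*q - 5, -24*p*q + 24*q, -8*p*q^2 + 24*p*r - 24*r)
At (-2, 2, -3): (-25, 144, 280).

(-25, 144, 280)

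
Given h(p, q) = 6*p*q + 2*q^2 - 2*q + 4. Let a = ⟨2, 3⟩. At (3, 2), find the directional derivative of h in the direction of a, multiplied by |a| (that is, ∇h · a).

96

∂h/∂p = 6*q
∂h/∂q = 6*p + 4*q - 2
∇h at (3, 2) = (12, 24)
∇h · a = (12)(2) + (24)(3) = 96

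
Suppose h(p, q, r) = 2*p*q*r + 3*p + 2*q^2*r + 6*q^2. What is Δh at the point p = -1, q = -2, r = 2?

20

∂²h/∂p² = 0
∂²h/∂q² = 4*(r + 3)
∂²h/∂r² = 0
∇²h = 4*r + 12
At (-1, -2, 2): 20.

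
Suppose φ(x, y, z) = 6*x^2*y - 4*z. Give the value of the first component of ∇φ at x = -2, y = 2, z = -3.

-48

(∇φ)_1 = ∂φ/∂x = 12*x*y
At (-2, 2, -3): -48.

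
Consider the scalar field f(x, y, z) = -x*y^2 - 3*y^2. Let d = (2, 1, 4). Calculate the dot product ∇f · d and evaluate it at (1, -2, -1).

∂f/∂x = -y^2
∂f/∂y = -2*x*y - 6*y
∂f/∂z = 0
∇f at (1, -2, -1) = (-4, 16, 0)
∇f · d = (-4)(2) + (16)(1) + (0)(4) = 8

8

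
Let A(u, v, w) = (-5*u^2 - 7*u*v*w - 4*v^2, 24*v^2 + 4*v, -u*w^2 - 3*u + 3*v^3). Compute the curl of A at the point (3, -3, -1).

(∇×A)₁ = ∂A₃/∂v − ∂A₂/∂w = 9*v^2
(∇×A)₂ = ∂A₁/∂w − ∂A₃/∂u = -7*u*v + w^2 + 3
(∇×A)₃ = ∂A₂/∂u − ∂A₁/∂v = 7*u*w + 8*v
∇×A = (9*v^2, -7*u*v + w^2 + 3, 7*u*w + 8*v)
At (3, -3, -1): (81, 67, -45).

(81, 67, -45)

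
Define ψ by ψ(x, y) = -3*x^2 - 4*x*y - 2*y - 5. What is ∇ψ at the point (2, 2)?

∂ψ/∂x = -6*x - 4*y
∂ψ/∂y = -4*x - 2
∇ψ = (-6*x - 4*y, -4*x - 2)
At (2, 2): (-20, -10).

(-20, -10)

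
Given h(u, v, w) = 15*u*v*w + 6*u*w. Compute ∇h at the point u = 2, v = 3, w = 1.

(51, 30, 102)

∂h/∂u = 15*v*w + 6*w
∂h/∂v = 15*u*w
∂h/∂w = 15*u*v + 6*u
∇h = (15*v*w + 6*w, 15*u*w, 15*u*v + 6*u)
At (2, 3, 1): (51, 30, 102).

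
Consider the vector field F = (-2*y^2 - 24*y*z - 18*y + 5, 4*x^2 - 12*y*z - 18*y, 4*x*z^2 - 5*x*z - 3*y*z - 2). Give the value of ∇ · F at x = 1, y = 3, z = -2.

-24

∂F₁/∂x = 0
∂F₂/∂y = -12*z - 18
∂F₃/∂z = 8*x*z - 5*x - 3*y
∇·F = 8*x*z - 5*x - 3*y - 12*z - 18
At (1, 3, -2): -24.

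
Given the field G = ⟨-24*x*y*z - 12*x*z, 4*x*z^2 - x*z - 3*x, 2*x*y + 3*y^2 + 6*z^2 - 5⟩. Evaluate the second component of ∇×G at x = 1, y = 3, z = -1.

(∇×G)_2 = ∂G₁/∂z − ∂G₃/∂x
= -24*x*y - 12*x − (2*y)
= -24*x*y - 12*x - 2*y
At (1, 3, -1): -90.

-90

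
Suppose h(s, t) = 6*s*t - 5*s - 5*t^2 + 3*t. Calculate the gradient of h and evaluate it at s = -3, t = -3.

∂h/∂s = 6*t - 5
∂h/∂t = 6*s - 10*t + 3
∇h = (6*t - 5, 6*s - 10*t + 3)
At (-3, -3): (-23, 15).

(-23, 15)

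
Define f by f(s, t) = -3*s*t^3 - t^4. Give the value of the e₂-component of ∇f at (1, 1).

-13

(∇f)_2 = ∂f/∂t = -9*s*t^2 - 4*t^3
At (1, 1): -13.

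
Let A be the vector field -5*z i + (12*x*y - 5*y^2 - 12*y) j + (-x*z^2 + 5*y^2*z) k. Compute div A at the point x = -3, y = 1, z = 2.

∂A₁/∂x = 0
∂A₂/∂y = 12*x - 10*y - 12
∂A₃/∂z = -2*x*z + 5*y^2
∇·A = -2*x*z + 12*x + 5*y^2 - 10*y - 12
At (-3, 1, 2): -41.

-41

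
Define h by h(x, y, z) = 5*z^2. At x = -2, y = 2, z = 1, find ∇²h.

∂²h/∂x² = 0
∂²h/∂y² = 0
∂²h/∂z² = 10
∇²h = 10
At (-2, 2, 1): 10.

10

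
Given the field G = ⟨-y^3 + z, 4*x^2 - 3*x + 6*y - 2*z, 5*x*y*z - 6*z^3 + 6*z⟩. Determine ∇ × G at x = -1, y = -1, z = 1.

(-3, 6, -8)

(∇×G)₁ = ∂G₃/∂y − ∂G₂/∂z = 5*x*z + 2
(∇×G)₂ = ∂G₁/∂z − ∂G₃/∂x = -5*y*z + 1
(∇×G)₃ = ∂G₂/∂x − ∂G₁/∂y = 8*x + 3*y^2 - 3
∇×G = (5*x*z + 2, -5*y*z + 1, 8*x + 3*y^2 - 3)
At (-1, -1, 1): (-3, 6, -8).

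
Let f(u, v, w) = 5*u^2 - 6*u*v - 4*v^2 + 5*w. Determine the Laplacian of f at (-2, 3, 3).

∂²f/∂u² = 10
∂²f/∂v² = -8
∂²f/∂w² = 0
∇²f = 2
At (-2, 3, 3): 2.

2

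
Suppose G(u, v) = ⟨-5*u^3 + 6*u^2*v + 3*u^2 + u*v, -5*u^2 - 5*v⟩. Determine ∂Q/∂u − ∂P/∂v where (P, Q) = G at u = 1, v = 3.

-17

∂G₂/∂u = -10*u
∂G₁/∂v = 6*u^2 + u
Scalar curl = -6*u^2 - 11*u
At (1, 3): -17.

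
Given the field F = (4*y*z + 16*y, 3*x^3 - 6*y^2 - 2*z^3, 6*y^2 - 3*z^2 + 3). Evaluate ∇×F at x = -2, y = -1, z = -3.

(42, -4, 32)

(∇×F)₁ = ∂F₃/∂y − ∂F₂/∂z = 12*y + 6*z^2
(∇×F)₂ = ∂F₁/∂z − ∂F₃/∂x = 4*y
(∇×F)₃ = ∂F₂/∂x − ∂F₁/∂y = 9*x^2 - 4*z - 16
∇×F = (12*y + 6*z^2, 4*y, 9*x^2 - 4*z - 16)
At (-2, -1, -3): (42, -4, 32).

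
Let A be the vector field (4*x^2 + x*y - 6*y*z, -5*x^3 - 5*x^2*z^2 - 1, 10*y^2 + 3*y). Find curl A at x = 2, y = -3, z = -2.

(-137, 18, -154)

(∇×A)₁ = ∂A₃/∂y − ∂A₂/∂z = 10*x^2*z + 20*y + 3
(∇×A)₂ = ∂A₁/∂z − ∂A₃/∂x = -6*y
(∇×A)₃ = ∂A₂/∂x − ∂A₁/∂y = -15*x^2 - 10*x*z^2 - x + 6*z
∇×A = (10*x^2*z + 20*y + 3, -6*y, -15*x^2 - 10*x*z^2 - x + 6*z)
At (2, -3, -2): (-137, 18, -154).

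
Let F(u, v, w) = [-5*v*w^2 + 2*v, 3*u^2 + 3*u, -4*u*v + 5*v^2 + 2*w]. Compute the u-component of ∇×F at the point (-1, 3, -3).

34

(∇×F)_1 = ∂F₃/∂v − ∂F₂/∂w
= -4*u + 10*v − (0)
= -4*u + 10*v
At (-1, 3, -3): 34.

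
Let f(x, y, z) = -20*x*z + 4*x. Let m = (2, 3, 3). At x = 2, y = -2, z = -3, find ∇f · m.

∂f/∂x = -20*z + 4
∂f/∂y = 0
∂f/∂z = -20*x
∇f at (2, -2, -3) = (64, 0, -40)
∇f · m = (64)(2) + (0)(3) + (-40)(3) = 8

8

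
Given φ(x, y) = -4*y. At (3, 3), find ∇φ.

(0, -4)

∂φ/∂x = 0
∂φ/∂y = -4
∇φ = (0, -4)
At (3, 3): (0, -4).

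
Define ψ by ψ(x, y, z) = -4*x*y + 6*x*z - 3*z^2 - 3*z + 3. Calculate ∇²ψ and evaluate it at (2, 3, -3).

∂²ψ/∂x² = 0
∂²ψ/∂y² = 0
∂²ψ/∂z² = -6
∇²ψ = -6
At (2, 3, -3): -6.

-6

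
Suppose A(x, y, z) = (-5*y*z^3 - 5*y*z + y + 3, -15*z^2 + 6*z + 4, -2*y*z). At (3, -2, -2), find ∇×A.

(∇×A)₁ = ∂A₃/∂y − ∂A₂/∂z = 28*z - 6
(∇×A)₂ = ∂A₁/∂z − ∂A₃/∂x = -15*y*z^2 - 5*y
(∇×A)₃ = ∂A₂/∂x − ∂A₁/∂y = 5*z^3 + 5*z - 1
∇×A = (28*z - 6, -15*y*z^2 - 5*y, 5*z^3 + 5*z - 1)
At (3, -2, -2): (-62, 130, -51).

(-62, 130, -51)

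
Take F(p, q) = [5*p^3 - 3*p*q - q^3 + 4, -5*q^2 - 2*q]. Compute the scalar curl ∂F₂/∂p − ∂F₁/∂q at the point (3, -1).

∂F₂/∂p = 0
∂F₁/∂q = -3*p - 3*q^2
Scalar curl = 3*p + 3*q^2
At (3, -1): 12.

12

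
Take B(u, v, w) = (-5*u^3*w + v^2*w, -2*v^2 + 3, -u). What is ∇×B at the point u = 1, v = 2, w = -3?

(∇×B)₁ = ∂B₃/∂v − ∂B₂/∂w = 0
(∇×B)₂ = ∂B₁/∂w − ∂B₃/∂u = -5*u^3 + v^2 + 1
(∇×B)₃ = ∂B₂/∂u − ∂B₁/∂v = -2*v*w
∇×B = (0, -5*u^3 + v^2 + 1, -2*v*w)
At (1, 2, -3): (0, 0, 12).

(0, 0, 12)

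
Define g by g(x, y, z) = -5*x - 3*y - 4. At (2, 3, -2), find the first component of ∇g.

(∇g)_1 = ∂g/∂x = -5
At (2, 3, -2): -5.

-5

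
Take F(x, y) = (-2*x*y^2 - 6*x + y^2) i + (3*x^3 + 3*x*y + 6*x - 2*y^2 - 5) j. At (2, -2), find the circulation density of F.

24

∂F₂/∂x = 9*x^2 + 3*y + 6
∂F₁/∂y = -4*x*y + 2*y
Scalar curl = 9*x^2 + 4*x*y + y + 6
At (2, -2): 24.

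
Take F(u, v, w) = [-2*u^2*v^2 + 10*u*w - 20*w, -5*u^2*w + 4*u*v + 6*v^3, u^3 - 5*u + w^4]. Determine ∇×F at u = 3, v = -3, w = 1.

(45, -12, -150)

(∇×F)₁ = ∂F₃/∂v − ∂F₂/∂w = 5*u^2
(∇×F)₂ = ∂F₁/∂w − ∂F₃/∂u = -3*u^2 + 10*u - 15
(∇×F)₃ = ∂F₂/∂u − ∂F₁/∂v = 4*u^2*v - 10*u*w + 4*v
∇×F = (5*u^2, -3*u^2 + 10*u - 15, 4*u^2*v - 10*u*w + 4*v)
At (3, -3, 1): (45, -12, -150).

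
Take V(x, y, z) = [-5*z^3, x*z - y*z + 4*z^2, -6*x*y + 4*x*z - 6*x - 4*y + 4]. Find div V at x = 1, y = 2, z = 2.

∂V₁/∂x = 0
∂V₂/∂y = -z
∂V₃/∂z = 4*x
∇·V = 4*x - z
At (1, 2, 2): 2.

2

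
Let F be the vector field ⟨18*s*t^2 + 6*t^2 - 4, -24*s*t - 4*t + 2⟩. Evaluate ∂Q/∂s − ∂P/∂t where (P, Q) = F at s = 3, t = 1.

-144

∂F₂/∂s = -24*t
∂F₁/∂t = 36*s*t + 12*t
Scalar curl = -36*s*t - 36*t
At (3, 1): -144.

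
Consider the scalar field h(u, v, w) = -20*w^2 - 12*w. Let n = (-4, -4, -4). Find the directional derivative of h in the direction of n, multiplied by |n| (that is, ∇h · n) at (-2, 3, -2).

∂h/∂u = 0
∂h/∂v = 0
∂h/∂w = -40*w - 12
∇h at (-2, 3, -2) = (0, 0, 68)
∇h · n = (0)(-4) + (0)(-4) + (68)(-4) = -272

-272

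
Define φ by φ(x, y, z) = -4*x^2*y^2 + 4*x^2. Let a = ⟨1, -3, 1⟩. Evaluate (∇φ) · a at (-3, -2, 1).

∂φ/∂x = -8*x*y^2 + 8*x
∂φ/∂y = -8*x^2*y
∂φ/∂z = 0
∇φ at (-3, -2, 1) = (72, 144, 0)
∇φ · a = (72)(1) + (144)(-3) + (0)(1) = -360

-360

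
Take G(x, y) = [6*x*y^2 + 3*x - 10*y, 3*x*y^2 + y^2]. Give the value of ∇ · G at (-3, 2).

-5

∂G₁/∂x = 6*y^2 + 3
∂G₂/∂y = 6*x*y + 2*y
∇·G = 6*x*y + 6*y^2 + 2*y + 3
At (-3, 2): -5.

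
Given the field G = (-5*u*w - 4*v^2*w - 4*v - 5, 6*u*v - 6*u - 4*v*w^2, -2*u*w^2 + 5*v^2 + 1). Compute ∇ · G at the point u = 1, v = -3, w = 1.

∂G₁/∂u = -5*w
∂G₂/∂v = 6*u - 4*w^2
∂G₃/∂w = -4*u*w
∇·G = -4*u*w + 6*u - 4*w^2 - 5*w
At (1, -3, 1): -7.

-7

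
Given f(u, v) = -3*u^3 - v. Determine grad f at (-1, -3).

∂f/∂u = -9*u^2
∂f/∂v = -1
∇f = (-9*u^2, -1)
At (-1, -3): (-9, -1).

(-9, -1)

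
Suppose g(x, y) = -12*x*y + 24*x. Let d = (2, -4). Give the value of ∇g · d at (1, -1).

∂g/∂x = -12*y + 24
∂g/∂y = -12*x
∇g at (1, -1) = (36, -12)
∇g · d = (36)(2) + (-12)(-4) = 120

120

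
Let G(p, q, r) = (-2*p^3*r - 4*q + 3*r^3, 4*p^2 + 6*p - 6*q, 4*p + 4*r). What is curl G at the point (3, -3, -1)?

(0, -49, 34)

(∇×G)₁ = ∂G₃/∂q − ∂G₂/∂r = 0
(∇×G)₂ = ∂G₁/∂r − ∂G₃/∂p = -2*p^3 + 9*r^2 - 4
(∇×G)₃ = ∂G₂/∂p − ∂G₁/∂q = 8*p + 10
∇×G = (0, -2*p^3 + 9*r^2 - 4, 8*p + 10)
At (3, -3, -1): (0, -49, 34).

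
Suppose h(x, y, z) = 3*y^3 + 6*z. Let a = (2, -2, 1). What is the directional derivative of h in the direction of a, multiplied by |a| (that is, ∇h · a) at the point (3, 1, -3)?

-12

∂h/∂x = 0
∂h/∂y = 9*y^2
∂h/∂z = 6
∇h at (3, 1, -3) = (0, 9, 6)
∇h · a = (0)(2) + (9)(-2) + (6)(1) = -12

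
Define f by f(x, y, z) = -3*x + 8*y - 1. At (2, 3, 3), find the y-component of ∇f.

8

(∇f)_2 = ∂f/∂y = 8
At (2, 3, 3): 8.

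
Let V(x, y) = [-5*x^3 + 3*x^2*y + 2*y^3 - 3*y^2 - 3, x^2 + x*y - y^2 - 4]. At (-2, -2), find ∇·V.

-34

∂V₁/∂x = -15*x^2 + 6*x*y
∂V₂/∂y = x - 2*y
∇·V = -15*x^2 + 6*x*y + x - 2*y
At (-2, -2): -34.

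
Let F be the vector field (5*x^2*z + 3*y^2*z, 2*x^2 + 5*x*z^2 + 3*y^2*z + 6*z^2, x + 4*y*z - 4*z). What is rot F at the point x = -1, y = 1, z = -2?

(-7, 7, 28)

(∇×F)₁ = ∂F₃/∂y − ∂F₂/∂z = -10*x*z - 3*y^2 - 8*z
(∇×F)₂ = ∂F₁/∂z − ∂F₃/∂x = 5*x^2 + 3*y^2 - 1
(∇×F)₃ = ∂F₂/∂x − ∂F₁/∂y = 4*x - 6*y*z + 5*z^2
∇×F = (-10*x*z - 3*y^2 - 8*z, 5*x^2 + 3*y^2 - 1, 4*x - 6*y*z + 5*z^2)
At (-1, 1, -2): (-7, 7, 28).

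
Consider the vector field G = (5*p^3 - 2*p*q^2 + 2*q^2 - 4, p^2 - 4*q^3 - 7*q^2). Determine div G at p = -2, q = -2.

32

∂G₁/∂p = 15*p^2 - 2*q^2
∂G₂/∂q = -12*q^2 - 14*q
∇·G = 15*p^2 - 14*q^2 - 14*q
At (-2, -2): 32.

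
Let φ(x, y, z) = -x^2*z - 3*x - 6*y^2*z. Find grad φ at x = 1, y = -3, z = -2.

∂φ/∂x = -2*x*z - 3
∂φ/∂y = -12*y*z
∂φ/∂z = -x^2 - 6*y^2
∇φ = (-2*x*z - 3, -12*y*z, -x^2 - 6*y^2)
At (1, -3, -2): (1, -72, -55).

(1, -72, -55)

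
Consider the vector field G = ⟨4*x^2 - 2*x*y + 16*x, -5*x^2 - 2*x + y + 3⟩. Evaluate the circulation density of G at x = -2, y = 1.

14

∂G₂/∂x = -10*x - 2
∂G₁/∂y = -2*x
Scalar curl = -8*x - 2
At (-2, 1): 14.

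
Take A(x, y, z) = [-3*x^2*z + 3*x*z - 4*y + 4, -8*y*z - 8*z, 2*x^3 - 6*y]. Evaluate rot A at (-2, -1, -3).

(∇×A)₁ = ∂A₃/∂y − ∂A₂/∂z = 8*y + 2
(∇×A)₂ = ∂A₁/∂z − ∂A₃/∂x = -9*x^2 + 3*x
(∇×A)₃ = ∂A₂/∂x − ∂A₁/∂y = 4
∇×A = (8*y + 2, -9*x^2 + 3*x, 4)
At (-2, -1, -3): (-6, -42, 4).

(-6, -42, 4)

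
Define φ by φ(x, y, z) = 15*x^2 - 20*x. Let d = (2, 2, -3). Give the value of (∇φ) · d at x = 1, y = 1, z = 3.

∂φ/∂x = 30*x - 20
∂φ/∂y = 0
∂φ/∂z = 0
∇φ at (1, 1, 3) = (10, 0, 0)
∇φ · d = (10)(2) + (0)(2) + (0)(-3) = 20

20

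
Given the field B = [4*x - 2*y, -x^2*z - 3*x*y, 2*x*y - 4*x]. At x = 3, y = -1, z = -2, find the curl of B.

(∇×B)₁ = ∂B₃/∂y − ∂B₂/∂z = x^2 + 2*x
(∇×B)₂ = ∂B₁/∂z − ∂B₃/∂x = -2*y + 4
(∇×B)₃ = ∂B₂/∂x − ∂B₁/∂y = -2*x*z - 3*y + 2
∇×B = (x^2 + 2*x, -2*y + 4, -2*x*z - 3*y + 2)
At (3, -1, -2): (15, 6, 17).

(15, 6, 17)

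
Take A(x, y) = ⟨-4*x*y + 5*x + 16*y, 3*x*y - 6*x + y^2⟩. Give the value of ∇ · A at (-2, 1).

-3

∂A₁/∂x = -4*y + 5
∂A₂/∂y = 3*x + 2*y
∇·A = 3*x - 2*y + 5
At (-2, 1): -3.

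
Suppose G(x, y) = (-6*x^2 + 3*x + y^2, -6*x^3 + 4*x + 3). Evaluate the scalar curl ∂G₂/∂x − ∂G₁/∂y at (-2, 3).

-74

∂G₂/∂x = -18*x^2 + 4
∂G₁/∂y = 2*y
Scalar curl = -18*x^2 - 2*y + 4
At (-2, 3): -74.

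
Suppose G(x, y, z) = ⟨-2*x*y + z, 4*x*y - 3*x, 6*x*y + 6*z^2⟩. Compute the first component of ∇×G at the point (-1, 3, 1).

(∇×G)_1 = ∂G₃/∂y − ∂G₂/∂z
= 6*x − (0)
= 6*x
At (-1, 3, 1): -6.

-6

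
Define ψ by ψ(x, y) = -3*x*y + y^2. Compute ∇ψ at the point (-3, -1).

(3, 7)

∂ψ/∂x = -3*y
∂ψ/∂y = -3*x + 2*y
∇ψ = (-3*y, -3*x + 2*y)
At (-3, -1): (3, 7).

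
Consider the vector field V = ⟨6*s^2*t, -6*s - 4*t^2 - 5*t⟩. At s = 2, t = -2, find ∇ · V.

∂V₁/∂s = 12*s*t
∂V₂/∂t = -8*t - 5
∇·V = 12*s*t - 8*t - 5
At (2, -2): -37.

-37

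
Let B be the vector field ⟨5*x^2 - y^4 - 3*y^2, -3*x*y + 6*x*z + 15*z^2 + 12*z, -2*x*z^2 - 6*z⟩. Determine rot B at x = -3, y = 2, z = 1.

(∇×B)₁ = ∂B₃/∂y − ∂B₂/∂z = -6*x - 30*z - 12
(∇×B)₂ = ∂B₁/∂z − ∂B₃/∂x = 2*z^2
(∇×B)₃ = ∂B₂/∂x − ∂B₁/∂y = 4*y^3 + 3*y + 6*z
∇×B = (-6*x - 30*z - 12, 2*z^2, 4*y^3 + 3*y + 6*z)
At (-3, 2, 1): (-24, 2, 44).

(-24, 2, 44)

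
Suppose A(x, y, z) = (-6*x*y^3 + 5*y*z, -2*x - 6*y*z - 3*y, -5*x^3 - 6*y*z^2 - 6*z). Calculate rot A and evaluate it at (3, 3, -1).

(∇×A)₁ = ∂A₃/∂y − ∂A₂/∂z = 6*y - 6*z^2
(∇×A)₂ = ∂A₁/∂z − ∂A₃/∂x = 15*x^2 + 5*y
(∇×A)₃ = ∂A₂/∂x − ∂A₁/∂y = 18*x*y^2 - 5*z - 2
∇×A = (6*y - 6*z^2, 15*x^2 + 5*y, 18*x*y^2 - 5*z - 2)
At (3, 3, -1): (12, 150, 489).

(12, 150, 489)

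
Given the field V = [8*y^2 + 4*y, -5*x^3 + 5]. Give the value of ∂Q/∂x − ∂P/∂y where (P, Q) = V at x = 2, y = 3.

-112

∂V₂/∂x = -15*x^2
∂V₁/∂y = 16*y + 4
Scalar curl = -15*x^2 - 16*y - 4
At (2, 3): -112.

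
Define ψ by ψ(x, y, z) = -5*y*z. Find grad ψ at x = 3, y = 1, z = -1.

(0, 5, -5)

∂ψ/∂x = 0
∂ψ/∂y = -5*z
∂ψ/∂z = -5*y
∇ψ = (0, -5*z, -5*y)
At (3, 1, -1): (0, 5, -5).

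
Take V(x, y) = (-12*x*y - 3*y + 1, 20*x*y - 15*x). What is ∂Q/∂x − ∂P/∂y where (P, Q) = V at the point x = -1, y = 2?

16

∂V₂/∂x = 20*y - 15
∂V₁/∂y = -12*x - 3
Scalar curl = 12*x + 20*y - 12
At (-1, 2): 16.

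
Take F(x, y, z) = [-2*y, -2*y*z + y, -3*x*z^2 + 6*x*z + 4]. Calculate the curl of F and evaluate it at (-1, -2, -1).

(∇×F)₁ = ∂F₃/∂y − ∂F₂/∂z = 2*y
(∇×F)₂ = ∂F₁/∂z − ∂F₃/∂x = 3*z^2 - 6*z
(∇×F)₃ = ∂F₂/∂x − ∂F₁/∂y = 2
∇×F = (2*y, 3*z^2 - 6*z, 2)
At (-1, -2, -1): (-4, 9, 2).

(-4, 9, 2)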